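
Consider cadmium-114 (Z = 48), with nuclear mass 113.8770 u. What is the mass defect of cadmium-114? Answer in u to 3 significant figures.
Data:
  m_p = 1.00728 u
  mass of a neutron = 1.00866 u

The nucleus contains 48 protons and 114 − 48 = 66 neutrons.
Total constituent mass: 48 × 1.00728 + 66 × 1.00866 = 114.92100 u
Δm = 114.92100 − 113.8770 = 1.04400 u

1.04 u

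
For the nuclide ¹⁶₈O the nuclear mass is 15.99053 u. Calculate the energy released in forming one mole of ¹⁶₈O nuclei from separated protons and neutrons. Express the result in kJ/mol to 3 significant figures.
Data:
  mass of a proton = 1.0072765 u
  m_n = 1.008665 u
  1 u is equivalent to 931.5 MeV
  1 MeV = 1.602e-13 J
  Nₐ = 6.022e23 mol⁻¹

Z = 8, so N = A − Z = 16 − 8 = 8.
Total constituent mass: 8 × 1.0072765 + 8 × 1.008665 = 16.1275320 u
Mass defect Δm = 16.1275320 − 15.99053 = 0.1370020 u
Converting to energy: 0.1370020 u × 931.5 MeV/u = 127.617 MeV
Per nucleus in joules: 127.617 MeV × 1.602e-13 J/MeV = 2.0444e-11 J
Per mole: 2.0444e-11 J × 6.022e23 mol⁻¹ = 1.2311e+13 J/mol

1.23e+10 kJ/mol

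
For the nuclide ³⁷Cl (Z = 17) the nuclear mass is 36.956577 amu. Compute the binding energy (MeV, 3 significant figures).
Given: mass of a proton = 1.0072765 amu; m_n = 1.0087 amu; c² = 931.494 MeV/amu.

Z = 17, so N = A − Z = 37 − 17 = 20.
Total constituent mass: 17 × 1.0072765 + 20 × 1.0087 = 37.2977005 amu
Mass defect Δm = 37.2977005 − 36.956577 = 0.3411235 amu
Binding energy = Δm·c² = 0.3411235 × 931.494 MeV/amu = 317.754 MeV

318 MeV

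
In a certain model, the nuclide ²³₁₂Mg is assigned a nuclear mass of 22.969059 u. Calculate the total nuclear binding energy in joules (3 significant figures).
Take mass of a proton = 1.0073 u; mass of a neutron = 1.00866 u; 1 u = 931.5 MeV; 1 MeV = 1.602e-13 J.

Total constituent mass: 12 × 1.0073 + 11 × 1.00866 = 23.18286 u
The mass defect is 23.18286 − 22.969059 = 0.213801 u.
E_B = 0.213801 × 931.5 = 199.156 MeV
In joules: 199.156 MeV × 1.602e-13 J/MeV = 3.1905e-11 J

3.19e-11 J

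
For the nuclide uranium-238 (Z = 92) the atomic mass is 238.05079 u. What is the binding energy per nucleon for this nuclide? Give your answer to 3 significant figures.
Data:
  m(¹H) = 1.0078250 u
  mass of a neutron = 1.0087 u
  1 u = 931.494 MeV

7.59 MeV/nucleon

Mass of separated nucleons = 92(1.0078250) + 146(1.0087) = 92.7199000 + 147.2702 = 239.9901000 u
The mass defect is 239.9901000 − 238.05079 = 1.9393100 u.
Converting to energy: 1.9393100 u × 931.494 MeV/u = 1806.46 MeV
BE/A = 1806.46 MeV / 238 = 7.590 MeV/nucleon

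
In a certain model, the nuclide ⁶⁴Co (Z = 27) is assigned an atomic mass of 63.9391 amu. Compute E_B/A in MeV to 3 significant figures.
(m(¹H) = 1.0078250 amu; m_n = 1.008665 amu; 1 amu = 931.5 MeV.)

Z = 27, so N = A − Z = 64 − 27 = 37.
Σm = 27·m(¹H) + 37·m_n = 27.2112750 + 37.320605 = 64.5318800 amu
Δm = 64.5318800 − 63.9391 = 0.5927800 amu
Binding energy = Δm·c² = 0.5927800 × 931.5 MeV/amu = 552.175 MeV
Per nucleon: 552.175 / 64 = 8.628 MeV

8.63 MeV/nucleon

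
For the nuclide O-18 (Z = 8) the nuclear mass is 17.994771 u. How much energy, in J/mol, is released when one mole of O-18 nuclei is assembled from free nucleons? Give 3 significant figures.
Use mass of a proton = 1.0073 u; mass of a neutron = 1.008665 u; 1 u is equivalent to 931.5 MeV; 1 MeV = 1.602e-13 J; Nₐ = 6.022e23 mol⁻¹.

1.35e+13 J/mol

With 8 protons and 10 neutrons (A = 18):
Total constituent mass: 8 × 1.0073 + 10 × 1.008665 = 18.145050 u
Mass defect Δm = 18.145050 − 17.994771 = 0.150279 u
Converting to energy: 0.150279 u × 931.5 MeV/u = 139.985 MeV
Per nucleus in joules: 139.985 MeV × 1.602e-13 J/MeV = 2.2426e-11 J
Per mole: 2.2426e-11 J × 6.022e23 mol⁻¹ = 1.3505e+13 J/mol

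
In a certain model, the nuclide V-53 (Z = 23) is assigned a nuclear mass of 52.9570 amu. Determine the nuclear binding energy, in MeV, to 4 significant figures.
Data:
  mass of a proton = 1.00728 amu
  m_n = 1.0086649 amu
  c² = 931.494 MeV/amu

Σm = 23·m_p + 30·m_n = 23.16744 + 30.2599470 = 53.4273870 amu
Mass defect Δm = 53.4273870 − 52.9570 = 0.4703870 amu
Binding energy = Δm·c² = 0.4703870 × 931.494 MeV/amu = 438.163 MeV

438.2 MeV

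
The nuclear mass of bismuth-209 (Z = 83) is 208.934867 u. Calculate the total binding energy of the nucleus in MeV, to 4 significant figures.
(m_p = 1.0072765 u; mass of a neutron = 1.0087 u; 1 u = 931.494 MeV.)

1644 MeV

Z = 83, so N = A − Z = 209 − 83 = 126.
Mass of separated nucleons = 83(1.0072765) + 126(1.0087) = 83.6039495 + 127.0962 = 210.7001495 u
Mass defect Δm = 210.7001495 − 208.934867 = 1.7652825 u
Binding energy = Δm·c² = 1.7652825 × 931.494 MeV/u = 1644.35 MeV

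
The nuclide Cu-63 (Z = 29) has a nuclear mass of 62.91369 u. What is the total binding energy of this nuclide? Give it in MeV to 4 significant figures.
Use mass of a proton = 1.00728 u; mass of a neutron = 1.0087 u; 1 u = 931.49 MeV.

The nucleus contains 29 protons and 63 − 29 = 34 neutrons.
Σm = 29·m_p + 34·m_n = 29.21112 + 34.2958 = 63.50692 u
The mass defect is 63.50692 − 62.91369 = 0.59323 u.
Converting to energy: 0.59323 u × 931.49 MeV/u = 552.588 MeV

552.6 MeV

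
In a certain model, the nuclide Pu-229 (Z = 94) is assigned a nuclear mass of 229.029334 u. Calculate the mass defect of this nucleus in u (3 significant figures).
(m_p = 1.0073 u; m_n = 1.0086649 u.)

1.83 u

Z = 94, so N = A − Z = 229 − 94 = 135.
Total constituent mass: 94 × 1.0073 + 135 × 1.0086649 = 230.8559615 u
Mass defect Δm = 230.8559615 − 229.029334 = 1.8266275 u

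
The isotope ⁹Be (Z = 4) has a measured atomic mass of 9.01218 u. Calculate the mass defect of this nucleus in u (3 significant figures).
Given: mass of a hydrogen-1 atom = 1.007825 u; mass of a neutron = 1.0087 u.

0.0626 u

The nucleus contains 4 protons and 9 − 4 = 5 neutrons.
Mass of separated nucleons = 4(1.007825) + 5(1.0087) = 4.031300 + 5.0435 = 9.074800 u
Δm = 9.074800 − 9.01218 = 0.062620 u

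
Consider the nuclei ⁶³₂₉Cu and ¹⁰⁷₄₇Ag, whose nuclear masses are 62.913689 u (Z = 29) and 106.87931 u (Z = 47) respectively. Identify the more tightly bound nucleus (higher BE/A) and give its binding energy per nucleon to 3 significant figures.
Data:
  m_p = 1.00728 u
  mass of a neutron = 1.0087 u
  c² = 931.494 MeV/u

⁶³₂₉Cu; 8.77 MeV/nucleon

⁶³₂₉Cu: Σm = 29(1.00728) + 34(1.0087) = 63.50692 u; Δm = 0.593231 u; E_B = 552.59 MeV; E_B/A = 8.771 MeV
¹⁰⁷₄₇Ag: Σm = 47(1.00728) + 60(1.0087) = 107.86416 u; Δm = 0.98485 u; E_B = 917.38 MeV; E_B/A = 8.574 MeV
⁶³₂₉Cu has the higher binding energy per nucleon, so it is the more tightly bound nucleus.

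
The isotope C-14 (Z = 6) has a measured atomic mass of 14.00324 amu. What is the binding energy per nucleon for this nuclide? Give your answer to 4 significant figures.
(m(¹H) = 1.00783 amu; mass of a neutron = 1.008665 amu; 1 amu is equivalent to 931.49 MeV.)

Z = 6, so N = A − Z = 14 − 6 = 8.
Total constituent mass: 6 × 1.00783 + 8 × 1.008665 = 14.116300 amu
Mass defect Δm = 14.116300 − 14.00324 = 0.113060 amu
E_B = 0.113060 × 931.49 = 105.314 MeV
BE/A = 105.314 MeV / 14 = 7.522 MeV/nucleon

7.522 MeV/nucleon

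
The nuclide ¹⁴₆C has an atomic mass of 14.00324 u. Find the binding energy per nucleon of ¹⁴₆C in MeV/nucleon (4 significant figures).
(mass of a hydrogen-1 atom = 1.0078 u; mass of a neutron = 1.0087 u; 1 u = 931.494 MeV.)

7.529 MeV/nucleon

Z = 6, so N = A − Z = 14 − 6 = 8.
Σm = 6·m(¹H) + 8·m_n = 6.0468 + 8.0696 = 14.1164 u
The mass defect is 14.1164 − 14.00324 = 0.11316 u.
E_B = 0.11316 × 931.494 = 105.408 MeV
Dividing by A = 14 gives 7.529 MeV per nucleon.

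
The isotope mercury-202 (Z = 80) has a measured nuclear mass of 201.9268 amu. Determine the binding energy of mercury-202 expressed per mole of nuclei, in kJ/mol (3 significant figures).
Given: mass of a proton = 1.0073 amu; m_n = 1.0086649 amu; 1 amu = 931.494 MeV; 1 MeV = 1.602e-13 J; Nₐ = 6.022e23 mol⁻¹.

With 80 protons and 122 neutrons (A = 202):
Total constituent mass: 80 × 1.0073 + 122 × 1.0086649 = 203.6411178 amu
The mass defect is 203.6411178 − 201.9268 = 1.7143178 amu.
Converting to energy: 1.7143178 amu × 931.494 MeV/amu = 1596.88 MeV
Per nucleus in joules: 1596.88 MeV × 1.602e-13 J/MeV = 2.5582e-10 J
Per mole: 2.5582e-10 J × 6.022e23 mol⁻¹ = 1.5405e+14 J/mol

1.54e+11 kJ/mol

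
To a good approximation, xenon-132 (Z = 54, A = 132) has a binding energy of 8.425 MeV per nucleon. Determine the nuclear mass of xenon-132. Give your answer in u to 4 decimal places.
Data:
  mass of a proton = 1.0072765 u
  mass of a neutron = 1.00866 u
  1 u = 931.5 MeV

Total binding energy = 132 × 8.425 = 1112.100 MeV
Mass defect = 1112.100 MeV / (931.5 MeV/u) = 1.193881 u
Constituent mass = 54(1.0072765) + 78(1.00866) = 133.0684110 u
Nuclear mass = 133.0684110 − 1.193881 = 131.8745300 u ≈ 131.8745 u (to 4 decimal places)

131.8745 u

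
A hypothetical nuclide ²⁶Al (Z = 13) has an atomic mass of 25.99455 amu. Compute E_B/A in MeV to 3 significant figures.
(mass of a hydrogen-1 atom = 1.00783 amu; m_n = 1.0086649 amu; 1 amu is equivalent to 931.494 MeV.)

Mass of separated nucleons = 13(1.00783) + 13(1.0086649) = 13.10179 + 13.1126437 = 26.2144337 amu
Δm = 26.2144337 − 25.99455 = 0.2198837 amu
Converting to energy: 0.2198837 amu × 931.494 MeV/amu = 204.820 MeV
Per nucleon: 204.820 / 26 = 7.878 MeV

7.88 MeV/nucleon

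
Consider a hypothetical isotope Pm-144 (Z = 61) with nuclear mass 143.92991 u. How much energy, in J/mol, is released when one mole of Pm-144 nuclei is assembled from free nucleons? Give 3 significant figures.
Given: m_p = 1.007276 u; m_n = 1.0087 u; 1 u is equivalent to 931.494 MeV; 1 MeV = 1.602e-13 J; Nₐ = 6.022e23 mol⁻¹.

Mass of separated nucleons = 61(1.007276) + 83(1.0087) = 61.443836 + 83.7221 = 145.165936 u
The mass defect is 145.165936 − 143.92991 = 1.236026 u.
E_B = 1.236026 × 931.494 = 1151.35 MeV
Per nucleus in joules: 1151.35 MeV × 1.602e-13 J/MeV = 1.8445e-10 J
Per mole: 1.8445e-10 J × 6.022e23 mol⁻¹ = 1.1108e+14 J/mol

1.11e+14 J/mol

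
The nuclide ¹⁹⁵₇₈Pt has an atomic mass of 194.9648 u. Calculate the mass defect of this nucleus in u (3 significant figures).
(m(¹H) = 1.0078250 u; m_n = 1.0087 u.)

1.66 u

Σm = 78·m(¹H) + 117·m_n = 78.6103500 + 118.0179 = 196.6282500 u
Δm = 196.6282500 − 194.9648 = 1.6634500 u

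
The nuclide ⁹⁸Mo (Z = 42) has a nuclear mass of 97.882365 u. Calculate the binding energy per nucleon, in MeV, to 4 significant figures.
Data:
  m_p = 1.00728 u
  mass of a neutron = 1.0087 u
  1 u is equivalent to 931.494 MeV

8.655 MeV/nucleon

Total constituent mass: 42 × 1.00728 + 56 × 1.0087 = 98.79296 u
Mass defect Δm = 98.79296 − 97.882365 = 0.910595 u
Binding energy = Δm·c² = 0.910595 × 931.494 MeV/u = 848.214 MeV
Per nucleon: 848.214 / 98 = 8.655 MeV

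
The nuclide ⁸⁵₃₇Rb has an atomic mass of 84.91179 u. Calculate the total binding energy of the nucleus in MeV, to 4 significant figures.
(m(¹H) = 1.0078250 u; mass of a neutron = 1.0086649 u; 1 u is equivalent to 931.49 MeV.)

739.3 MeV

With 37 protons and 48 neutrons (A = 85):
Total constituent mass: 37 × 1.0078250 + 48 × 1.0086649 = 85.7054402 u
Mass defect Δm = 85.7054402 − 84.91179 = 0.7936502 u
E_B = 0.7936502 × 931.49 = 739.277 MeV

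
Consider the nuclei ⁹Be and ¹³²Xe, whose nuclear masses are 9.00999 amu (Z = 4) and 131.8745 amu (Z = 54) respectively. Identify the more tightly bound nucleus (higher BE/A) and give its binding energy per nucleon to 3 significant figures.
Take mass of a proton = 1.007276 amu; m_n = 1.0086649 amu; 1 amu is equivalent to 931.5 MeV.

¹³²Xe; 8.43 MeV/nucleon

⁹Be: Σm = 4(1.007276) + 5(1.0086649) = 9.0724285 amu; Δm = 0.0624385 amu; E_B = 58.161 MeV; E_B/A = 6.462 MeV
¹³²Xe: Σm = 54(1.007276) + 78(1.0086649) = 133.0687662 amu; Δm = 1.1942662 amu; E_B = 1112.5 MeV; E_B/A = 8.428 MeV
¹³²Xe has the higher binding energy per nucleon, so it is the more tightly bound nucleus.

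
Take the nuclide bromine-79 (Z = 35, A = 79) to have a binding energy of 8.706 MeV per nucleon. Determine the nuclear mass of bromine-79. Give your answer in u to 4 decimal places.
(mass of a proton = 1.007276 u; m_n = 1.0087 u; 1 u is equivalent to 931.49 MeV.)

78.8991 u

Total binding energy = 79 × 8.706 = 687.774 MeV
Mass defect = 687.774 MeV / (931.49 MeV/u) = 0.738359 u
Constituent mass = 35(1.007276) + 44(1.0087) = 79.637460 u
Nuclear mass = 79.637460 − 0.738359 = 78.899101 u ≈ 78.8991 u (to 4 decimal places)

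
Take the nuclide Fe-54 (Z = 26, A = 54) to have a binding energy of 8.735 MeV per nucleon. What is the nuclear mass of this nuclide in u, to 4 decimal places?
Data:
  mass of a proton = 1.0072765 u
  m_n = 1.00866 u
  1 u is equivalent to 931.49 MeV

53.9253 u

Total binding energy = 54 × 8.735 = 471.690 MeV
Mass defect = 471.690 MeV / (931.49 MeV/u) = 0.506382 u
Constituent mass = 26(1.0072765) + 28(1.00866) = 54.4316690 u
Nuclear mass = 54.4316690 − 0.506382 = 53.9252870 u ≈ 53.9253 u (to 4 decimal places)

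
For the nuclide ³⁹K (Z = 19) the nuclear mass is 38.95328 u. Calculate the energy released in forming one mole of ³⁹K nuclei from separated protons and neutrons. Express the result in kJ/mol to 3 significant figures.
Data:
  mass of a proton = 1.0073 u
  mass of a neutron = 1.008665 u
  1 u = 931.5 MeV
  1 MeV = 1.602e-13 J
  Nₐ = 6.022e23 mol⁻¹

3.22e+10 kJ/mol

The nucleus contains 19 protons and 39 − 19 = 20 neutrons.
Σm = 19·m_p + 20·m_n = 19.1387 + 20.173300 = 39.312000 u
Δm = 39.312000 − 38.95328 = 0.358720 u
Binding energy = Δm·c² = 0.358720 × 931.5 MeV/u = 334.148 MeV
Per nucleus in joules: 334.148 MeV × 1.602e-13 J/MeV = 5.3531e-11 J
Per mole: 5.3531e-11 J × 6.022e23 mol⁻¹ = 3.2236e+13 J/mol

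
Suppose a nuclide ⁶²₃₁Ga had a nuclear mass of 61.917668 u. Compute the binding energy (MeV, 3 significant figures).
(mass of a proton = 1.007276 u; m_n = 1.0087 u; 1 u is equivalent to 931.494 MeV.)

538 MeV

Z = 31, so N = A − Z = 62 − 31 = 31.
Total constituent mass: 31 × 1.007276 + 31 × 1.0087 = 62.495256 u
Mass defect Δm = 62.495256 − 61.917668 = 0.577588 u
E_B = 0.577588 × 931.494 = 538.020 MeV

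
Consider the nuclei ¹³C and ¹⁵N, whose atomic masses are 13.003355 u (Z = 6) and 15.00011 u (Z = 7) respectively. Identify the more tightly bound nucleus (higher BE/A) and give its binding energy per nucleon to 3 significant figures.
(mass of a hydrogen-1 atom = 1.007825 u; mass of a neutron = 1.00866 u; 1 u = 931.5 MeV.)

¹³C: Σm = 6(1.007825) + 7(1.00866) = 13.107570 u; Δm = 0.104215 u; E_B = 97.076 MeV; E_B/A = 7.467 MeV
¹⁵N: Σm = 7(1.007825) + 8(1.00866) = 15.124055 u; Δm = 0.123945 u; E_B = 115.45 MeV; E_B/A = 7.697 MeV
¹⁵N has the higher binding energy per nucleon, so it is the more tightly bound nucleus.

¹⁵N; 7.70 MeV/nucleon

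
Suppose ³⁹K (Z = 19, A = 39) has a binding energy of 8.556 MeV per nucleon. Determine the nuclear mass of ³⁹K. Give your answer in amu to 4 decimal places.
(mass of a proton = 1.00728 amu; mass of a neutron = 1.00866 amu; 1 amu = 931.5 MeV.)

Total binding energy = 39 × 8.556 = 333.684 MeV
Mass defect = 333.684 MeV / (931.5 MeV/amu) = 0.358222 amu
Constituent mass = 19(1.00728) + 20(1.00866) = 39.31152 amu
Nuclear mass = 39.31152 − 0.358222 = 38.953298 amu ≈ 38.9533 amu (to 4 decimal places)

38.9533 amu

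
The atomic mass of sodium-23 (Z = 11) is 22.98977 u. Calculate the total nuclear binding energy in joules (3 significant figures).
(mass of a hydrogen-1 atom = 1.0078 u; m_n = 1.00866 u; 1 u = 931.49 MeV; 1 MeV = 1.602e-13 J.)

2.98e-11 J

Σm = 11·m(¹H) + 12·m_n = 11.0858 + 12.10392 = 23.18972 u
Mass defect Δm = 23.18972 − 22.98977 = 0.19995 u
Binding energy = Δm·c² = 0.19995 × 931.49 MeV/u = 186.251 MeV
In joules: 186.251 MeV × 1.602e-13 J/MeV = 2.9837e-11 J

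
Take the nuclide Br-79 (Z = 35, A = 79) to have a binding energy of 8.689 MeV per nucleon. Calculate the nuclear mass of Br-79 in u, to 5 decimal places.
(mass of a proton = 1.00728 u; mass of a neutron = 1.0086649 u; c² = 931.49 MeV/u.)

Total binding energy = 79 × 8.689 = 686.431 MeV
Mass defect = 686.431 MeV / (931.49 MeV/u) = 0.7369172 u
Constituent mass = 35(1.00728) + 44(1.0086649) = 79.6360556 u
Nuclear mass = 79.6360556 − 0.7369172 = 78.8991384 u ≈ 78.89914 u (to 5 decimal places)

78.89914 u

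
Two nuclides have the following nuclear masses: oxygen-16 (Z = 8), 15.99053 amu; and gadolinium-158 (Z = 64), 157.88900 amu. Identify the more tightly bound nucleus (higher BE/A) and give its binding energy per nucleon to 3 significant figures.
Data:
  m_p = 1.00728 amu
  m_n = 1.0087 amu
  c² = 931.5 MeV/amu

gadolinium-158; 8.22 MeV/nucleon

oxygen-16: Σm = 8(1.00728) + 8(1.0087) = 16.12784 amu; Δm = 0.13731 amu; E_B = 127.90 MeV; E_B/A = 7.994 MeV
gadolinium-158: Σm = 64(1.00728) + 94(1.0087) = 159.28372 amu; Δm = 1.39472 amu; E_B = 1299.2 MeV; E_B/A = 8.223 MeV
gadolinium-158 has the higher binding energy per nucleon, so it is the more tightly bound nucleus.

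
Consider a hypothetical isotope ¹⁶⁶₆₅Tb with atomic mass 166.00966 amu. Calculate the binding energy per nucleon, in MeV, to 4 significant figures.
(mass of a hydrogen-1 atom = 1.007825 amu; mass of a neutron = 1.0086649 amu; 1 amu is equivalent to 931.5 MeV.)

Mass of separated nucleons = 65(1.007825) + 101(1.0086649) = 65.508625 + 101.8751549 = 167.3837799 amu
Δm = 167.3837799 − 166.00966 = 1.3741199 amu
E_B = 1.3741199 × 931.5 = 1279.99 MeV
Dividing by A = 166 gives 7.711 MeV per nucleon.

7.711 MeV/nucleon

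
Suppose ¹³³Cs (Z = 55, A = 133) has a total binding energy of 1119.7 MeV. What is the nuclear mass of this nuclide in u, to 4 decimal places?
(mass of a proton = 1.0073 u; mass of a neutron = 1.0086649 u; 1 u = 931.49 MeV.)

Mass defect = 1119.7 MeV / (931.49 MeV/u) = 1.202053 u
Constituent mass = 55(1.0073) + 78(1.0086649) = 134.0773622 u
Nuclear mass = 134.0773622 − 1.202053 = 132.8753092 u ≈ 132.8753 u (to 4 decimal places)

132.8753 u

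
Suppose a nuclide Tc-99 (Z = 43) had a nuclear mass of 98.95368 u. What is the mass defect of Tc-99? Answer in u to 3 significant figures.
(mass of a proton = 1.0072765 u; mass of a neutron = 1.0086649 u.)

Mass of separated nucleons = 43(1.0072765) + 56(1.0086649) = 43.3128895 + 56.4852344 = 99.7981239 u
The mass defect is 99.7981239 − 98.95368 = 0.8444439 u.

0.844 u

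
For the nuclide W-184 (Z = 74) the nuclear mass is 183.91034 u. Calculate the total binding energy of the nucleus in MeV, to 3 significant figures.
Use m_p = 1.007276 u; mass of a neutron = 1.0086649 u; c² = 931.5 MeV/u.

Z = 74, so N = A − Z = 184 − 74 = 110.
Mass of separated nucleons = 74(1.007276) + 110(1.0086649) = 74.538424 + 110.9531390 = 185.4915630 u
Mass defect Δm = 185.4915630 − 183.91034 = 1.5812230 u
Binding energy = Δm·c² = 1.5812230 × 931.5 MeV/u = 1472.91 MeV

1470 MeV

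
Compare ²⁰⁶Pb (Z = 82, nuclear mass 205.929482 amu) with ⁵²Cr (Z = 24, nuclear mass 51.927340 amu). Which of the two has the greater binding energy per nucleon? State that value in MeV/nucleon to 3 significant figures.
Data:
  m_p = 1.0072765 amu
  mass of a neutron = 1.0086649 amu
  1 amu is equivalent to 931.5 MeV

⁵²Cr; 8.78 MeV/nucleon

²⁰⁶Pb: Σm = 82(1.0072765) + 124(1.0086649) = 207.6711206 amu; Δm = 1.7416386 amu; E_B = 1622.3 MeV; E_B/A = 7.875 MeV
⁵²Cr: Σm = 24(1.0072765) + 28(1.0086649) = 52.4172532 amu; Δm = 0.4899132 amu; E_B = 456.35 MeV; E_B/A = 8.776 MeV
⁵²Cr has the higher binding energy per nucleon, so it is the more tightly bound nucleus.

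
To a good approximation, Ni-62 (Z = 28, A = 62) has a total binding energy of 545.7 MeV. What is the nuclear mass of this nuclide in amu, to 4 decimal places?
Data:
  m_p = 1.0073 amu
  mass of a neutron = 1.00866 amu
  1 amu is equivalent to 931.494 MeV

61.9130 amu

Mass defect = 545.7 MeV / (931.494 MeV/amu) = 0.585833 amu
Constituent mass = 28(1.0073) + 34(1.00866) = 62.49884 amu
Nuclear mass = 62.49884 − 0.585833 = 61.913007 amu ≈ 61.9130 amu (to 4 decimal places)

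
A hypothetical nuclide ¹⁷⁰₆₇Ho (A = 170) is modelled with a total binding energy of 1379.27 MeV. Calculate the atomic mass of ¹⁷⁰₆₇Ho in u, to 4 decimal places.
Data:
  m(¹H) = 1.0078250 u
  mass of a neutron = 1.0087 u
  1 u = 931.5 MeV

169.9397 u

Mass defect = 1379.27 MeV / (931.5 MeV/u) = 1.480698 u
Constituent mass = 67(1.0078250) + 103(1.0087) = 171.4203750 u
Atomic mass = 171.4203750 − 1.480698 = 169.9396770 u ≈ 169.9397 u (to 4 decimal places)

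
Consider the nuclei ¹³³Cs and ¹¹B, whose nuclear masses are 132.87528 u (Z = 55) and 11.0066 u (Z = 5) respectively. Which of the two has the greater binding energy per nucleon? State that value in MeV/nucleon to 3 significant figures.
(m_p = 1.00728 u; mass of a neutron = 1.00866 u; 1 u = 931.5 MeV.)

¹³³Cs: Σm = 55(1.00728) + 78(1.00866) = 134.07588 u; Δm = 1.20060 u; E_B = 1118.4 MeV; E_B/A = 8.409 MeV
¹¹B: Σm = 5(1.00728) + 6(1.00866) = 11.08836 u; Δm = 0.08176 u; E_B = 76.159 MeV; E_B/A = 6.924 MeV
¹³³Cs has the higher binding energy per nucleon, so it is the more tightly bound nucleus.

¹³³Cs; 8.41 MeV/nucleon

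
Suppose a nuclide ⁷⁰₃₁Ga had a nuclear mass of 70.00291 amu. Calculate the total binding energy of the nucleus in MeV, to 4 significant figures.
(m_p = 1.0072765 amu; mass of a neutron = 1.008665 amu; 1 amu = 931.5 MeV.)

522.2 MeV

Z = 31, so N = A − Z = 70 − 31 = 39.
Total constituent mass: 31 × 1.0072765 + 39 × 1.008665 = 70.5635065 amu
The mass defect is 70.5635065 − 70.00291 = 0.5605965 amu.
E_B = 0.5605965 × 931.5 = 522.196 MeV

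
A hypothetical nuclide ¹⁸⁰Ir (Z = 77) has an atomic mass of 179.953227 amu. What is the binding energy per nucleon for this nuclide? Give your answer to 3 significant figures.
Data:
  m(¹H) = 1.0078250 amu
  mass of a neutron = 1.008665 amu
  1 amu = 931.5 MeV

7.98 MeV/nucleon

The nucleus contains 77 protons and 180 − 77 = 103 neutrons.
Total constituent mass: 77 × 1.0078250 + 103 × 1.008665 = 181.4950200 amu
Δm = 181.4950200 − 179.953227 = 1.5417930 amu
E_B = 1.5417930 × 931.5 = 1436.18 MeV
BE/A = 1436.18 MeV / 180 = 7.979 MeV/nucleon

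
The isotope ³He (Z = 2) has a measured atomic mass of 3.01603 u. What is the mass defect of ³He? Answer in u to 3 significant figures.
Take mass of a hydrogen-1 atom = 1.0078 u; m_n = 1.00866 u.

Z = 2, so N = A − Z = 3 − 2 = 1.
Total constituent mass: 2 × 1.0078 + 1 × 1.00866 = 3.02426 u
Mass defect Δm = 3.02426 − 3.01603 = 0.00823 u

0.00823 u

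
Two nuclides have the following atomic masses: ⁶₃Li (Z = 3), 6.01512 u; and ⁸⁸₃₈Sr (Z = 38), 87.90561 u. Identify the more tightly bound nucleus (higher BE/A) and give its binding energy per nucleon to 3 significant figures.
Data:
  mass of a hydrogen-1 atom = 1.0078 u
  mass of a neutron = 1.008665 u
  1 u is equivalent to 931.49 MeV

⁶₃Li: Σm = 3(1.0078) + 3(1.008665) = 6.049395 u; Δm = 0.034275 u; E_B = 31.927 MeV; E_B/A = 5.321 MeV
⁸⁸₃₈Sr: Σm = 38(1.0078) + 50(1.008665) = 88.729650 u; Δm = 0.824040 u; E_B = 767.59 MeV; E_B/A = 8.723 MeV
⁸⁸₃₈Sr has the higher binding energy per nucleon, so it is the more tightly bound nucleus.

⁸⁸₃₈Sr; 8.72 MeV/nucleon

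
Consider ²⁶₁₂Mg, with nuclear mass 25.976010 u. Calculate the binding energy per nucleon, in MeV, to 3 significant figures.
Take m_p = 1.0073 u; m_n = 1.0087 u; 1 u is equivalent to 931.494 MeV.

8.36 MeV/nucleon

The nucleus contains 12 protons and 26 − 12 = 14 neutrons.
Mass of separated nucleons = 12(1.0073) + 14(1.0087) = 12.0876 + 14.1218 = 26.2094 u
Δm = 26.2094 − 25.976010 = 0.233390 u
Binding energy = Δm·c² = 0.233390 × 931.494 MeV/u = 217.401 MeV
Dividing by A = 26 gives 8.362 MeV per nucleon.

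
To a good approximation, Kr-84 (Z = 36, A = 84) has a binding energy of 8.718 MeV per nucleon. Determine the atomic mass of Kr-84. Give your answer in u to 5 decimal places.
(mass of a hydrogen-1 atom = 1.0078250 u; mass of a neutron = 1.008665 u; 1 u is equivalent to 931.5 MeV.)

83.91146 u

Total binding energy = 84 × 8.718 = 732.312 MeV
Mass defect = 732.312 MeV / (931.5 MeV/u) = 0.7861643 u
Constituent mass = 36(1.0078250) + 48(1.008665) = 84.6976200 u
Atomic mass = 84.6976200 − 0.7861643 = 83.9114557 u ≈ 83.91146 u (to 5 decimal places)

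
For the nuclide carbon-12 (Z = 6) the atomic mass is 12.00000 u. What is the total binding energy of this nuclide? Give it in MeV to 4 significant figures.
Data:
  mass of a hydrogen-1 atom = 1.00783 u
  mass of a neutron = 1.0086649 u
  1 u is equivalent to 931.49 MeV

92.19 MeV

The nucleus contains 6 protons and 12 − 6 = 6 neutrons.
Total constituent mass: 6 × 1.00783 + 6 × 1.0086649 = 12.0989694 u
Δm = 12.0989694 − 12.00000 = 0.0989694 u
Converting to energy: 0.0989694 u × 931.49 MeV/u = 92.1890 MeV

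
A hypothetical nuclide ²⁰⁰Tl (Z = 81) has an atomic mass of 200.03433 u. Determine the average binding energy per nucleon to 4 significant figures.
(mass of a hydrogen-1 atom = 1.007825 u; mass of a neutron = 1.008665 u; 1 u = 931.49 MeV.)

With 81 protons and 119 neutrons (A = 200):
Mass of separated nucleons = 81(1.007825) + 119(1.008665) = 81.633825 + 120.031135 = 201.664960 u
The mass defect is 201.664960 − 200.03433 = 1.630630 u.
E_B = 1.630630 × 931.49 = 1518.92 MeV
Dividing by A = 200 gives 7.595 MeV per nucleon.

7.595 MeV/nucleon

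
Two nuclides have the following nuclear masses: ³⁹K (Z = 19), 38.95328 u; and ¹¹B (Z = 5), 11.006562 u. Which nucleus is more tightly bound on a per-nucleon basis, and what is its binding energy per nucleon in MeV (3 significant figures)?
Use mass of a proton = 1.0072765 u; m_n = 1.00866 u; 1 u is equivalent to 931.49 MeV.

³⁹K; 8.55 MeV/nucleon

³⁹K: Σm = 19(1.0072765) + 20(1.00866) = 39.3114535 u; Δm = 0.3581735 u; E_B = 333.635 MeV; E_B/A = 8.5547 MeV
¹¹B: Σm = 5(1.0072765) + 6(1.00866) = 11.0883425 u; Δm = 0.0817805 u; E_B = 76.178 MeV; E_B/A = 6.925 MeV
³⁹K has the higher binding energy per nucleon, so it is the more tightly bound nucleus.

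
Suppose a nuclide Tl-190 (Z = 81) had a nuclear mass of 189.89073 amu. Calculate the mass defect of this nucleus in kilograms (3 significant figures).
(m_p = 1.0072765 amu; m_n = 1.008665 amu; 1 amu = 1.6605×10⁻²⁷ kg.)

2.73e-27 kg

The nucleus contains 81 protons and 190 − 81 = 109 neutrons.
Total constituent mass: 81 × 1.0072765 + 109 × 1.008665 = 191.5338815 amu
Δm = 191.5338815 − 189.89073 = 1.6431515 amu
In SI units: 1.6431515 amu × 1.6605×10⁻²⁷ kg/amu = 2.7285e-27 kg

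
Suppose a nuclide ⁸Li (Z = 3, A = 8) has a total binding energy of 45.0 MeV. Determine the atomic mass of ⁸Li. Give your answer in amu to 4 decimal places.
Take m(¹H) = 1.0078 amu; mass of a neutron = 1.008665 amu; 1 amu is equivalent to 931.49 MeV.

Mass defect = 45.0 MeV / (931.49 MeV/amu) = 0.048310 amu
Constituent mass = 3(1.0078) + 5(1.008665) = 8.066725 amu
Atomic mass = 8.066725 − 0.048310 = 8.018415 amu ≈ 8.0184 amu (to 4 decimal places)

8.0184 amu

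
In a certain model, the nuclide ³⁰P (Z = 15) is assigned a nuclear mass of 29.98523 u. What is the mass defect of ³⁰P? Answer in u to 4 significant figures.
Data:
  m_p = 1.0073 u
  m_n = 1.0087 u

0.2548 u

The nucleus contains 15 protons and 30 − 15 = 15 neutrons.
Total constituent mass: 15 × 1.0073 + 15 × 1.0087 = 30.2400 u
The mass defect is 30.2400 − 29.98523 = 0.25477 u.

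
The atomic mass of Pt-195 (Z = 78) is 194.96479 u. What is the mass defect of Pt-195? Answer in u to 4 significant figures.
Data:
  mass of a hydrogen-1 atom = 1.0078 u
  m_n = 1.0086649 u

The nucleus contains 78 protons and 195 − 78 = 117 neutrons.
Total constituent mass: 78 × 1.0078 + 117 × 1.0086649 = 196.6221933 u
Mass defect Δm = 196.6221933 − 194.96479 = 1.6574033 u

1.657 u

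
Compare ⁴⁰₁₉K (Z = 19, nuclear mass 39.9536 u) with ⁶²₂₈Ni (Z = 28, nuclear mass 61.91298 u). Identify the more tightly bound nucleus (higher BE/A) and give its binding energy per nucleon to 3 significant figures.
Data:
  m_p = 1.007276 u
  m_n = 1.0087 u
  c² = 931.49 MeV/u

⁴⁰₁₉K: Σm = 19(1.007276) + 21(1.0087) = 40.320944 u; Δm = 0.367344 u; E_B = 342.177 MeV; E_B/A = 8.554 MeV
⁶²₂₈Ni: Σm = 28(1.007276) + 34(1.0087) = 62.499528 u; Δm = 0.586548 u; E_B = 546.36 MeV; E_B/A = 8.812 MeV
⁶²₂₈Ni has the higher binding energy per nucleon, so it is the more tightly bound nucleus.

⁶²₂₈Ni; 8.81 MeV/nucleon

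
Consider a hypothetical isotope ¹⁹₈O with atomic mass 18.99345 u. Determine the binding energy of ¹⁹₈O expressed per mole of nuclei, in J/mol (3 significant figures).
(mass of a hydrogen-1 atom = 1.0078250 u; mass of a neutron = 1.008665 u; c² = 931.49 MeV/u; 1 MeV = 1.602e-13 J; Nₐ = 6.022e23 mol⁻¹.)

1.48e+13 J/mol

Total constituent mass: 8 × 1.0078250 + 11 × 1.008665 = 19.1579150 u
Mass defect Δm = 19.1579150 − 18.99345 = 0.1644650 u
Converting to energy: 0.1644650 u × 931.49 MeV/u = 153.198 MeV
Per nucleus in joules: 153.198 MeV × 1.602e-13 J/MeV = 2.4542e-11 J
Per mole: 2.4542e-11 J × 6.022e23 mol⁻¹ = 1.4779e+13 J/mol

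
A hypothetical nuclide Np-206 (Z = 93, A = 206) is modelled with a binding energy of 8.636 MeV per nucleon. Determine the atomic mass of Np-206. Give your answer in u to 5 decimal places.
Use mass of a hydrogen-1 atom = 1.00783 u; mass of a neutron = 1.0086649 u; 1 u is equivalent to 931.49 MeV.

Total binding energy = 206 × 8.636 = 1779.016 MeV
Mass defect = 1779.016 MeV / (931.49 MeV/u) = 1.9098605 u
Constituent mass = 93(1.00783) + 113(1.0086649) = 207.7073237 u
Atomic mass = 207.7073237 − 1.9098605 = 205.7974632 u ≈ 205.79746 u (to 5 decimal places)

205.79746 u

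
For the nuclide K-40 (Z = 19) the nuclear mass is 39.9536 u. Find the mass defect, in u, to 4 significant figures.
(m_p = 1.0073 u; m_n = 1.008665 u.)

Z = 19, so N = A − Z = 40 − 19 = 21.
Total constituent mass: 19 × 1.0073 + 21 × 1.008665 = 40.320665 u
Mass defect Δm = 40.320665 − 39.9536 = 0.367065 u

0.3671 u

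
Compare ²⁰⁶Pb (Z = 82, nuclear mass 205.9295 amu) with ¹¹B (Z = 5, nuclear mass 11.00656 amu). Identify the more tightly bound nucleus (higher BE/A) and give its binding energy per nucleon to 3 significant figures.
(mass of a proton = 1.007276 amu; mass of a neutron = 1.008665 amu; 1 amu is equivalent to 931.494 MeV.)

²⁰⁶Pb; 7.88 MeV/nucleon

²⁰⁶Pb: Σm = 82(1.007276) + 124(1.008665) = 207.671092 amu; Δm = 1.741592 amu; E_B = 1622.3 MeV; E_B/A = 7.875 MeV
¹¹B: Σm = 5(1.007276) + 6(1.008665) = 11.088370 amu; Δm = 0.081810 amu; E_B = 76.206 MeV; E_B/A = 6.928 MeV
²⁰⁶Pb has the higher binding energy per nucleon, so it is the more tightly bound nucleus.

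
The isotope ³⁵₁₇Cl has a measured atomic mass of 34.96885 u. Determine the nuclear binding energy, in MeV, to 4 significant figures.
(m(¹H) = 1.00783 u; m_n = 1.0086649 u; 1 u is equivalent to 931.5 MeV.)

Total constituent mass: 17 × 1.00783 + 18 × 1.0086649 = 35.2890782 u
Mass defect Δm = 35.2890782 − 34.96885 = 0.3202282 u
Converting to energy: 0.3202282 u × 931.5 MeV/u = 298.293 MeV

298.3 MeV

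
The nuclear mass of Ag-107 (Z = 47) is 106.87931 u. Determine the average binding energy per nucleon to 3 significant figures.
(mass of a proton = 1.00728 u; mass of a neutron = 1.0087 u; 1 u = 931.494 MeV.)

8.57 MeV/nucleon

The nucleus contains 47 protons and 107 − 47 = 60 neutrons.
Total constituent mass: 47 × 1.00728 + 60 × 1.0087 = 107.86416 u
The mass defect is 107.86416 − 106.87931 = 0.98485 u.
E_B = 0.98485 × 931.494 = 917.382 MeV
Per nucleon: 917.382 / 107 = 8.574 MeV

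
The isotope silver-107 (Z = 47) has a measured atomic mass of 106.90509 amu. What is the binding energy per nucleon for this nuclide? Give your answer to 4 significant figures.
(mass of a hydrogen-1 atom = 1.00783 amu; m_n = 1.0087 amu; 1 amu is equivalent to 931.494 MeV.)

Total constituent mass: 47 × 1.00783 + 60 × 1.0087 = 107.89001 amu
Δm = 107.89001 − 106.90509 = 0.98492 amu
Converting to energy: 0.98492 amu × 931.494 MeV/amu = 917.447 MeV
Dividing by A = 107 gives 8.574 MeV per nucleon.

8.574 MeV/nucleon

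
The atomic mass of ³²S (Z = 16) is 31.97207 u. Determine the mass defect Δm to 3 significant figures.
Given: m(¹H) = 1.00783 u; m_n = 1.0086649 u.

The nucleus contains 16 protons and 32 − 16 = 16 neutrons.
Σm = 16·m(¹H) + 16·m_n = 16.12528 + 16.1386384 = 32.2639184 u
The mass defect is 32.2639184 − 31.97207 = 0.2918484 u.

0.292 u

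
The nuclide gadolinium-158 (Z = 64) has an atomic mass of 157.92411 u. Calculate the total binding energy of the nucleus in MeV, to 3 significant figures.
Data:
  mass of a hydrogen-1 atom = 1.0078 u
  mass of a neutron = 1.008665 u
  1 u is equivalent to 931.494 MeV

Z = 64, so N = A − Z = 158 − 64 = 94.
Σm = 64·m(¹H) + 94·m_n = 64.4992 + 94.814510 = 159.313710 u
Mass defect Δm = 159.313710 − 157.92411 = 1.389600 u
Converting to energy: 1.389600 u × 931.494 MeV/u = 1294.40 MeV

1290 MeV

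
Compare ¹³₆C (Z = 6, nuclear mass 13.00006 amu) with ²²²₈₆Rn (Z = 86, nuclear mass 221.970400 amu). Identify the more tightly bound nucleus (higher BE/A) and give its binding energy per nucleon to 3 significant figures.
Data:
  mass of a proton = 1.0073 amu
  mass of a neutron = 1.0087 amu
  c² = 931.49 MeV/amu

²²²₈₆Rn; 7.72 MeV/nucleon

¹³₆C: Σm = 6(1.0073) + 7(1.0087) = 13.1047 amu; Δm = 0.10464 amu; E_B = 97.471 MeV; E_B/A = 7.498 MeV
²²²₈₆Rn: Σm = 86(1.0073) + 136(1.0087) = 223.8110 amu; Δm = 1.840600 amu; E_B = 1714.5 MeV; E_B/A = 7.723 MeV
²²²₈₆Rn has the higher binding energy per nucleon, so it is the more tightly bound nucleus.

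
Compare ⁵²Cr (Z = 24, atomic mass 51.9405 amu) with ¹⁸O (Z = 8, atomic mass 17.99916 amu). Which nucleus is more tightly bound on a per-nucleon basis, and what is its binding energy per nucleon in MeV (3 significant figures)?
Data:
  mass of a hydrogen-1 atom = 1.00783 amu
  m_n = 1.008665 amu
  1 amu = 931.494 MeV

⁵²Cr: Σm = 24(1.00783) + 28(1.008665) = 52.430540 amu; Δm = 0.490040 amu; E_B = 456.47 MeV; E_B/A = 8.778 MeV
¹⁸O: Σm = 8(1.00783) + 10(1.008665) = 18.149290 amu; Δm = 0.150130 amu; E_B = 139.85 MeV; E_B/A = 7.769 MeV
⁵²Cr has the higher binding energy per nucleon, so it is the more tightly bound nucleus.

⁵²Cr; 8.78 MeV/nucleon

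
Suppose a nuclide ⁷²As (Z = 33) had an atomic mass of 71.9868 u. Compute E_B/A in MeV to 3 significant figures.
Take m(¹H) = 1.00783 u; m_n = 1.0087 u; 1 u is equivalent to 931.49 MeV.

7.90 MeV/nucleon

Z = 33, so N = A − Z = 72 − 33 = 39.
Total constituent mass: 33 × 1.00783 + 39 × 1.0087 = 72.59769 u
Mass defect Δm = 72.59769 − 71.9868 = 0.61089 u
Binding energy = Δm·c² = 0.61089 × 931.49 MeV/u = 569.038 MeV
Per nucleon: 569.038 / 72 = 7.903 MeV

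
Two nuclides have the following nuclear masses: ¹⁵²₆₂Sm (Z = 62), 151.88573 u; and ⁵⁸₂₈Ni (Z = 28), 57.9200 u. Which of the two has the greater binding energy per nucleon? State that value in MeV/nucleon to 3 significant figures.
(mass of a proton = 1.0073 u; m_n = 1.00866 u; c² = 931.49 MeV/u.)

⁵⁸₂₈Ni; 8.74 MeV/nucleon

¹⁵²₆₂Sm: Σm = 62(1.0073) + 90(1.00866) = 153.23200 u; Δm = 1.34627 u; E_B = 1254.0 MeV; E_B/A = 8.250 MeV
⁵⁸₂₈Ni: Σm = 28(1.0073) + 30(1.00866) = 58.46420 u; Δm = 0.54420 u; E_B = 506.92 MeV; E_B/A = 8.740 MeV
⁵⁸₂₈Ni has the higher binding energy per nucleon, so it is the more tightly bound nucleus.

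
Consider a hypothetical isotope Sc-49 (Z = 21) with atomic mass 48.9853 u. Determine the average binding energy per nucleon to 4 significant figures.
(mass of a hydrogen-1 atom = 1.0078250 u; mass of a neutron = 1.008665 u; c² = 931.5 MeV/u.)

8.016 MeV/nucleon

The nucleus contains 21 protons and 49 − 21 = 28 neutrons.
Mass of separated nucleons = 21(1.0078250) + 28(1.008665) = 21.1643250 + 28.242620 = 49.4069450 u
Δm = 49.4069450 − 48.9853 = 0.4216450 u
Converting to energy: 0.4216450 u × 931.5 MeV/u = 392.762 MeV
BE/A = 392.762 MeV / 49 = 8.016 MeV/nucleon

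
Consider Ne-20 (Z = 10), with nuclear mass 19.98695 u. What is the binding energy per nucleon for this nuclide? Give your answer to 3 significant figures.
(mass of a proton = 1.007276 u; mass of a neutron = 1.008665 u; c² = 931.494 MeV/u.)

The nucleus contains 10 protons and 20 − 10 = 10 neutrons.
Total constituent mass: 10 × 1.007276 + 10 × 1.008665 = 20.159410 u
The mass defect is 20.159410 − 19.98695 = 0.172460 u.
Converting to energy: 0.172460 u × 931.494 MeV/u = 160.645 MeV
Dividing by A = 20 gives 8.032 MeV per nucleon.

8.03 MeV/nucleon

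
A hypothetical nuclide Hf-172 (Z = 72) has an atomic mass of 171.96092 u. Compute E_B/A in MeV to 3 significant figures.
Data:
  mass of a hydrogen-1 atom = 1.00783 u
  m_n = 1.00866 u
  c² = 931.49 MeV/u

7.95 MeV/nucleon

Σm = 72·m(¹H) + 100·m_n = 72.56376 + 100.86600 = 173.42976 u
Δm = 173.42976 − 171.96092 = 1.46884 u
Converting to energy: 1.46884 u × 931.49 MeV/u = 1368.21 MeV
BE/A = 1368.21 MeV / 172 = 7.9547 MeV/nucleon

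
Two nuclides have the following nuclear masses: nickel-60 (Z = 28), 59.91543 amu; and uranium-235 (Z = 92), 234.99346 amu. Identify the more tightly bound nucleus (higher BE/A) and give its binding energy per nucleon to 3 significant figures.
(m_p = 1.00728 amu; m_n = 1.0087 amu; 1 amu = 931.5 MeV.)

nickel-60; 8.80 MeV/nucleon

nickel-60: Σm = 28(1.00728) + 32(1.0087) = 60.48224 amu; Δm = 0.56681 amu; E_B = 527.98 MeV; E_B/A = 8.800 MeV
uranium-235: Σm = 92(1.00728) + 143(1.0087) = 236.91386 amu; Δm = 1.92040 amu; E_B = 1788.9 MeV; E_B/A = 7.612 MeV
nickel-60 has the higher binding energy per nucleon, so it is the more tightly bound nucleus.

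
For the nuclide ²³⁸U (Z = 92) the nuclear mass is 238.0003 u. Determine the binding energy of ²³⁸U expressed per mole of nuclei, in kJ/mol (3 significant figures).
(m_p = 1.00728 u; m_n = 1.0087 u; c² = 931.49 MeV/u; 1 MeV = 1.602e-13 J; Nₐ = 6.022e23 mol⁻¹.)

Σm = 92·m_p + 146·m_n = 92.66976 + 147.2702 = 239.93996 u
Δm = 239.93996 − 238.0003 = 1.93966 u
E_B = 1.93966 × 931.49 = 1806.77 MeV
Per nucleus in joules: 1806.77 MeV × 1.602e-13 J/MeV = 2.8944e-10 J
Per mole: 2.8944e-10 J × 6.022e23 mol⁻¹ = 1.7430e+14 J/mol

1.74e+11 kJ/mol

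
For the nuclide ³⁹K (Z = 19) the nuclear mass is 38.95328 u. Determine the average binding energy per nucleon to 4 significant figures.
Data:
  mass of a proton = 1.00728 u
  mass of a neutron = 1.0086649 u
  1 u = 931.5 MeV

8.559 MeV/nucleon

With 19 protons and 20 neutrons (A = 39):
Mass of separated nucleons = 19(1.00728) + 20(1.0086649) = 19.13832 + 20.1732980 = 39.3116180 u
The mass defect is 39.3116180 − 38.95328 = 0.3583380 u.
Converting to energy: 0.3583380 u × 931.5 MeV/u = 333.792 MeV
BE/A = 333.792 MeV / 39 = 8.559 MeV/nucleon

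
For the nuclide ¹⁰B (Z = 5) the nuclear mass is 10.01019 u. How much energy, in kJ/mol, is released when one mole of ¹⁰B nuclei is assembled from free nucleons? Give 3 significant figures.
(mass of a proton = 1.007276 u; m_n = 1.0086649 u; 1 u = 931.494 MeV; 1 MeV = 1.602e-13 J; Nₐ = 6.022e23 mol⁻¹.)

Z = 5, so N = A − Z = 10 − 5 = 5.
Mass of separated nucleons = 5(1.007276) + 5(1.0086649) = 5.036380 + 5.0433245 = 10.0797045 u
Δm = 10.0797045 − 10.01019 = 0.0695145 u
Converting to energy: 0.0695145 u × 931.494 MeV/u = 64.7523 MeV
Per nucleus in joules: 64.7523 MeV × 1.602e-13 J/MeV = 1.0373e-11 J
Per mole: 1.0373e-11 J × 6.022e23 mol⁻¹ = 6.2466e+12 J/mol

6.25e+09 kJ/mol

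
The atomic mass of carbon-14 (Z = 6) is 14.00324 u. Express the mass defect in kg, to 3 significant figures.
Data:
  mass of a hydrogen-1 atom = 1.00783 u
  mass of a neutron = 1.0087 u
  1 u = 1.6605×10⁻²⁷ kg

Total constituent mass: 6 × 1.00783 + 8 × 1.0087 = 14.11658 u
Δm = 14.11658 − 14.00324 = 0.11334 u
In SI units: 0.11334 u × 1.6605×10⁻²⁷ kg/u = 1.8820e-28 kg

1.88e-28 kg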